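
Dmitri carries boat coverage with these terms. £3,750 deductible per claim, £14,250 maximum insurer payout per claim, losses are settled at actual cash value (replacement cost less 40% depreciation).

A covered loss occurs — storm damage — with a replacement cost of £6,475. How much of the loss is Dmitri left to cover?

Actual cash value after 40% depreciation: £6,475 × 60% = £3,885.
Subtract the deductible: £3,885 − £3,750 = £135.
£135 ≤ £14,250, so the limit doesn't bind; insurer pays £135.
The owner bears the rest of the original loss: £6,475 − £135 = £6,340.

£6,340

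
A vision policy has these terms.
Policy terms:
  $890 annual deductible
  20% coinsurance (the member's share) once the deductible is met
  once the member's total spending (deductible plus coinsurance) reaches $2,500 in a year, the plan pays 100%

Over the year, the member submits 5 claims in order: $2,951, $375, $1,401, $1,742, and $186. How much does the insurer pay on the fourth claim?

$1,393.60

Claim 1 — $2,951: deductible takes $890, $2,061 remains; coinsurance $2,061 × 20% = $412.20. Cost to member: $1,302.20. OOP to date $1,302.20. Insurer: $2,951 − $1,302.20 = $1,648.80.
Claim 2 — $375: 20% coinsurance on $375 = $75. Member owes $75 (running OOP $1,377.20). Plan pays $375 − $75 = $300.
Claim 3 — $1,401: 20% coinsurance on $1,401 = $280.20. Member owes $280.20 (running OOP $1,657.40). Plan pays $1,401 − $280.20 = $1,120.80.
Claim 4 — $1,742: 20% coinsurance on $1,742 = $348.40. Cost to member: $348.40. OOP to date $2,005.80. Plan pays $1,742 − $348.40 = $1,393.60.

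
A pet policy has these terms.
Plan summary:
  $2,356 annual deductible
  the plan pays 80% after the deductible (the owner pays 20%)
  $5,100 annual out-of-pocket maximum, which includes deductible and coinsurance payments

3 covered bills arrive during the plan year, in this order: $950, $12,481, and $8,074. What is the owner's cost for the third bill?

$529

#1 ($950): fully absorbed by the deductible. Owner owes $950 (running OOP $950).
#2 ($12,481): $1,406 finishes the deductible; $11,075 goes to coinsurance; 20% of $11,075 = $2,215. Cost to owner: $3,621. OOP to date $4,571.
#3 ($8,074): 20% coinsurance on $8,074 = $1,614.80. Adding that to $4,571 gives $6,185.80, past the $5,100 cap; owner pays only $5,100 − $4,571 = $529.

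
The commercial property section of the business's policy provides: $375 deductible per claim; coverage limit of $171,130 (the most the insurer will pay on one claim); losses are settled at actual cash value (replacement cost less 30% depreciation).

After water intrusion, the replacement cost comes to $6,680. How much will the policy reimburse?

$4,301

Actual cash value after 30% depreciation: $6,680 × 70% = $4,676.
Less the $375 deductible: $4,676 − $375 = $4,301.
That's under the $171,130 cap, so the insurer reimburses the full $4,301.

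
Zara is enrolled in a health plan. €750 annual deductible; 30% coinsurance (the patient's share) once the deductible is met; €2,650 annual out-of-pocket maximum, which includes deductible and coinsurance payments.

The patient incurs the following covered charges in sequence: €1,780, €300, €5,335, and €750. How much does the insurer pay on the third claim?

€3,834

Claim 1 (€1,780): €750 to deductible, leaving €1,030; patient's 30% is €309. Cost to patient: €1,059. OOP to date €1,059. Insurer: €1,780 − €1,059 = €721.
Claim 2 (€300): deductible already satisfied, so patient's share is 30% × €300 = €90. Patient pays €90; OOP now €1,149. Insurer: €300 − €90 = €210.
Claim 3 (€5,335): deductible already satisfied, so patient's share is 30% × €5,335 = €1,600.50. That would push OOP to €2,749.50, over the €2,650 cap, so patient pays €2,650 − €1,149 = €1,501. Plan pays €5,335 − €1,501 = €3,834.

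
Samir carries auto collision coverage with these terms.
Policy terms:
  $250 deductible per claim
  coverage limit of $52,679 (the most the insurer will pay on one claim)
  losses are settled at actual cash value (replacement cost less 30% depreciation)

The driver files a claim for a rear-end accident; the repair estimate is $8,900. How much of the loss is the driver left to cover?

Actual cash value after 30% depreciation: $8,900 × 70% = $6,230.
Less the $250 deductible: $6,230 − $250 = $5,980.
$5,980 ≤ $52,679, so the limit doesn't bind; insurer pays $5,980.
Driver's share is the uncovered remainder: $8,900 − $5,980 = $2,920.

$2,920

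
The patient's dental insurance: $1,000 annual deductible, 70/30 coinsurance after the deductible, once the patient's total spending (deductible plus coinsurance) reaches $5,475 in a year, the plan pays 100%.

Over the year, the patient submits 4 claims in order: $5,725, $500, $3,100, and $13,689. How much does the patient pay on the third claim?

$930

Claim 1 ($5,725): $1,000 finishes the deductible; $4,725 goes to coinsurance; patient's 30% is $1,417.50. Patient pays $2,417.50; OOP now $2,417.50.
Claim 2 ($500): 30% coinsurance on $500 = $150. Patient owes $150 (running OOP $2,567.50).
Claim 3 ($3,100): 30% coinsurance on $3,100 = $930. Cost to patient: $930. OOP to date $3,497.50.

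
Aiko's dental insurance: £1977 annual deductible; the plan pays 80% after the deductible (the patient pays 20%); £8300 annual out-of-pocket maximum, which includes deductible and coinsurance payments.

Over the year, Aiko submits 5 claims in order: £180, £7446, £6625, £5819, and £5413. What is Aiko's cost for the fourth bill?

£1163.80

Claim 1 — £180: all of it applies to the deductible. Cost to patient: £180. OOP to date £180.
Claim 2 — £7446: £1797 to deductible, leaving £5649; patient's 20% is £1129.80. Cost to patient: £2926.80. OOP to date £3106.80.
Claim 3 — £6625: deductible met; 20% of £6625 = £1325. Cost to patient: £1325. OOP to date £4431.80.
Claim 4 — £5819: deductible met; 20% of £5819 = £1163.80. Patient owes £1163.80 (running OOP £5595.60).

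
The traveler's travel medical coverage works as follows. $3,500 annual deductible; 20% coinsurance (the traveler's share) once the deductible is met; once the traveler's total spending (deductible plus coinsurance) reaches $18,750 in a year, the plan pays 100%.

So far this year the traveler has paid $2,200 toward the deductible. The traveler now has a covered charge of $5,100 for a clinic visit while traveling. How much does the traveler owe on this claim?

Remaining deductible: $3,500 − $2,200 = $1,300.
That leaves $5,100 − $1,300 = $3,800 for coinsurance.
20% of $3,800 = $760 falls to the traveler.
So the traveler owes $1,300 + $760 = $2,060 before any cap.
Year-to-date out-of-pocket becomes $2,200 + $2,060 = $4,260, still under the $18,750 maximum, so no cap applies.

$2,060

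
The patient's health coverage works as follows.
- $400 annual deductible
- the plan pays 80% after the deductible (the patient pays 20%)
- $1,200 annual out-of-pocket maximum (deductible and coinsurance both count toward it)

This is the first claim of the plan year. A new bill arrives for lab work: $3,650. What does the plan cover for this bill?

$2,600

Nothing has been paid toward the $400 deductible, so the first $400 of this charge is applied there.
The remaining $3,250 (= $3,650 − $400) moves to coinsurance.
Coinsurance: $3,250 × 20% = $650.
Patient responsibility before any cap: $400 + $650 = $1,050.
Cumulative spending $0 + $1,050 = $1,050 stays under the $1,200 maximum.
Insurer pays the balance: $3,650 − $1,050 = $2,600.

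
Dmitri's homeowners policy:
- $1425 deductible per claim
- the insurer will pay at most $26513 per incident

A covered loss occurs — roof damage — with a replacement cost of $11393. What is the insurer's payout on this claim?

$9968

Less the $1425 deductible: $11393 − $1425 = $9968.
That's under the $26513 cap, so the insurer reimburses the full $9968.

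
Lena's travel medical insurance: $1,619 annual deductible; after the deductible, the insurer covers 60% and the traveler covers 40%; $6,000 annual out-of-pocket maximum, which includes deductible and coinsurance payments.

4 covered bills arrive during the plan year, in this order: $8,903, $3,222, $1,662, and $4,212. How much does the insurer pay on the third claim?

$1,483.40

Bill 1, $8,903: $1,619 finishes the deductible; $7,284 goes to coinsurance; 40% of $7,284 = $2,913.60. Cost to traveler: $4,532.60. OOP to date $4,532.60. Plan pays $8,903 − $4,532.60 = $4,370.40.
Bill 2, $3,222: deductible met; 40% of $3,222 = $1,288.80. Traveler owes $1,288.80 (running OOP $5,821.40). Insurer: $3,222 − $1,288.80 = $1,933.20.
Bill 3, $1,662: 40% coinsurance on $1,662 = $664.80. Adding that to $5,821.40 gives $6,486.20, past the $6,000 cap; traveler pays only $6,000 − $5,821.40 = $178.60. Plan pays $1,662 − $178.60 = $1,483.40.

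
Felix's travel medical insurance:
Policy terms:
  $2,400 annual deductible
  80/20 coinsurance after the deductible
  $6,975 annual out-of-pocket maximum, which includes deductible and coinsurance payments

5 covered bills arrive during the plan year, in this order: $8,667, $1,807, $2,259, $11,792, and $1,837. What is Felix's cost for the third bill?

$451.80

Claim 1 — $8,667: $2,400 to deductible, leaving $6,267; coinsurance $6,267 × 20% = $1,253.40. Traveler pays $3,653.40; OOP now $3,653.40.
Claim 2 — $1,807: deductible already satisfied, so traveler's share is 20% × $1,807 = $361.40. Cost to traveler: $361.40. OOP to date $4,014.80.
Claim 3 — $2,259: 20% coinsurance on $2,259 = $451.80. Cost to traveler: $451.80. OOP to date $4,466.60.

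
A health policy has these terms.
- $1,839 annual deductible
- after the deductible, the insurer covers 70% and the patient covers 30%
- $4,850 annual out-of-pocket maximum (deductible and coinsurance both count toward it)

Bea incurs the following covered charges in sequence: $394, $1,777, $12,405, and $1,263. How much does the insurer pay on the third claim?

Claim 1 ($394): entire amount goes to the deductible. Patient pays $394; OOP now $394. Plan pays $394 − $394 = $0.
Claim 2 ($1,777): $1,445 finishes the deductible; $332 goes to coinsurance; patient's 30% is $99.60. Patient pays $1,544.60; OOP now $1,938.60. Insurer: $1,777 − $1,544.60 = $232.40.
Claim 3 ($12,405): deductible already satisfied, so patient's share is 30% × $12,405 = $3,721.50. That would push OOP to $5,660.10, over the $4,850 cap, so patient pays $4,850 − $1,938.60 = $2,911.40. Plan pays $12,405 − $2,911.40 = $9,493.60.

$9,493.60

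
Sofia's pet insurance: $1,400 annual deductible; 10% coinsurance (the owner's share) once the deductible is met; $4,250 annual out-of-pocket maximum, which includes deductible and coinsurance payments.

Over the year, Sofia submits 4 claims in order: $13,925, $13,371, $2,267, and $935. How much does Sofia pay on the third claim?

$226.70

Claim 1 — $13,925: $1,400 finishes the deductible; $12,525 goes to coinsurance; 10% of $12,525 = $1,252.50. Cost to owner: $2,652.50. OOP to date $2,652.50.
Claim 2 — $13,371: deductible already satisfied, so owner's share is 10% × $13,371 = $1,337.10. Owner pays $1,337.10; OOP now $3,989.60.
Claim 3 — $2,267: deductible already satisfied, so owner's share is 10% × $2,267 = $226.70. Cost to owner: $226.70. OOP to date $4,216.30.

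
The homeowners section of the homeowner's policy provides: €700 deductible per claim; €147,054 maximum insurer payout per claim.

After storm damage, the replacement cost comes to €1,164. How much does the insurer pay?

€464

After the deductible, €1,164 − €700 = €464 remains.
€464 is within the €147,054 limit, so the insurer pays €464.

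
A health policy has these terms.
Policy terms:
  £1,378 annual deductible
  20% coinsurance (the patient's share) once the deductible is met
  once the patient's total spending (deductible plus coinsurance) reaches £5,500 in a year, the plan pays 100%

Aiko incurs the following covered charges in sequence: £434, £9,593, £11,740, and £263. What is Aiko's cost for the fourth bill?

Claim 1 (£434): all of it applies to the deductible. Patient owes £434 (running OOP £434).
Claim 2 (£9,593): £944 finishes the deductible; £8,649 goes to coinsurance; patient's 20% is £1,729.80. Patient owes £2,673.80 (running OOP £3,107.80).
Claim 3 (£11,740): deductible already satisfied, so patient's share is 20% × £11,740 = £2,348. Patient owes £2,348 (running OOP £5,455.80).
Claim 4 (£263): deductible met; 20% of £263 = £52.60. Adding that to £5,455.80 gives £5,508.40, past the £5,500 cap; patient pays only £5,500 − £5,455.80 = £44.20.

£44.20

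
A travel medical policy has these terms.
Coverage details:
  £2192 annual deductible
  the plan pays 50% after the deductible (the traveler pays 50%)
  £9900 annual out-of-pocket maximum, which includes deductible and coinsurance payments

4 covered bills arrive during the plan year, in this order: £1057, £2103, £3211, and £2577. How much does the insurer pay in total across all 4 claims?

Bill 1, £1057: entire amount goes to the deductible. Cost to traveler: £1057. OOP to date £1057. Insurer: £1057 − £1057 = £0.
Bill 2, £2103: £1135 to deductible, leaving £968; coinsurance £968 × 50% = £484. Traveler pays £1619; OOP now £2676. Insurer: £2103 − £1619 = £484.
Bill 3, £3211: deductible met; 50% of £3211 = £1605.50. Traveler owes £1605.50 (running OOP £4281.50). Plan pays £3211 − £1605.50 = £1605.50.
Bill 4, £2577: deductible already satisfied, so traveler's share is 50% × £2577 = £1288.50. Cost to traveler: £1288.50. OOP to date £5570. Insurer: £2577 − £1288.50 = £1288.50.
Insurer total = bills − traveler's total = £8948 − £5570 = £3378.

£3378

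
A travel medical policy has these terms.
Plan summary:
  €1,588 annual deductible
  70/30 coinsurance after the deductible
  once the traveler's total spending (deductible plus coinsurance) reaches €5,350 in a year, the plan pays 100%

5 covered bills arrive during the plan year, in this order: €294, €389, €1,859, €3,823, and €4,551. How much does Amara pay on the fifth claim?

Claim 1 — €294: entire amount goes to the deductible. Traveler pays €294; OOP now €294.
Claim 2 — €389: entire amount goes to the deductible. Traveler pays €389; OOP now €683.
Claim 3 — €1,859: deductible takes €905, €954 remains; coinsurance €954 × 30% = €286.20. Traveler pays €1,191.20; OOP now €1,874.20.
Claim 4 — €3,823: deductible met; 30% of €3,823 = €1,146.90. Cost to traveler: €1,146.90. OOP to date €3,021.10.
Claim 5 — €4,551: 30% coinsurance on €4,551 = €1,365.30. Traveler owes €1,365.30 (running OOP €4,386.40).

€1,365.30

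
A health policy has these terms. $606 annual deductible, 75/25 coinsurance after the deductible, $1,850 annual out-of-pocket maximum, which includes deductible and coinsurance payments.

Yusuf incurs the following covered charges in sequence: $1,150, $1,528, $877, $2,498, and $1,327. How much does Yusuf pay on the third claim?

$219.25

#1 ($1,150): deductible takes $606, $544 remains; 25% of $544 = $136. Cost to patient: $742. OOP to date $742.
#2 ($1,528): deductible already satisfied, so patient's share is 25% × $1,528 = $382. Patient pays $382; OOP now $1,124.
#3 ($877): 25% coinsurance on $877 = $219.25. Patient owes $219.25 (running OOP $1,343.25).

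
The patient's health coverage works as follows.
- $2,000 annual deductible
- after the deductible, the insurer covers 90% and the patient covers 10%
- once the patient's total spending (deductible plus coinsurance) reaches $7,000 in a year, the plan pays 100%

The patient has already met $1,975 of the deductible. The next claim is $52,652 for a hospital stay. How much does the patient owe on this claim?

Remaining deductible: $2,000 − $1,975 = $25.
That leaves $52,652 − $25 = $52,627 for coinsurance.
Patient's 10% share of $52,627 is $5,262.70.
That puts the patient's cost at $25 + $5,262.70 = $5,287.70 before any cap.
Year-to-date out-of-pocket would reach $1,975 + $5,287.70 = $7,262.70, above the $7,000 maximum, so the patient pays only $7,000 − $1,975 = $5,025.

$5,025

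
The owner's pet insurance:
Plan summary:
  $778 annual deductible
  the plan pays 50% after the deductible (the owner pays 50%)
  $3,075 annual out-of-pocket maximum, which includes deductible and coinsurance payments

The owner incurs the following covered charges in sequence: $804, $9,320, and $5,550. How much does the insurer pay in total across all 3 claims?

Claim 1 ($804): $778 finishes the deductible; $26 goes to coinsurance; coinsurance $26 × 50% = $13. Owner owes $791 (running OOP $791). Plan pays $804 − $791 = $13.
Claim 2 ($9,320): 50% coinsurance on $9,320 = $4,660. That would push OOP to $5,451, over the $3,075 cap, so owner pays $3,075 − $791 = $2,284. Plan pays $9,320 − $2,284 = $7,036.
Claim 3 ($5,550): deductible already satisfied, so owner's share is 50% × $5,550 = $2,775. That would push OOP to $5,850, over the $3,075 cap, so owner pays $3,075 − $3,075 = $0. Plan pays $5,550 − $0 = $5,550.
Insurer total = bills − owner's total = $15,674 − $3,075 = $12,599.

$12,599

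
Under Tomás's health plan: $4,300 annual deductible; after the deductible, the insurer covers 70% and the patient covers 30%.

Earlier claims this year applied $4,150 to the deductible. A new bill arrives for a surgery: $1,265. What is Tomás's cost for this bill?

$484.50

Deductible still to meet: $4,300 − $4,150 = $150.
After the $150 deductible portion, $1,265 − $150 = $1,115 is subject to coinsurance.
Patient's 30% share of $1,115 is $334.50.
That puts the patient's cost at $150 + $334.50 = $484.50.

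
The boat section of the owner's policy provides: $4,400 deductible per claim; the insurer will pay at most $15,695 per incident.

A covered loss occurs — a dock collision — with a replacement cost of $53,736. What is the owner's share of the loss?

After the deductible, $53,736 − $4,400 = $49,336 remains.
$49,336 exceeds the $15,695 limit, so the insurer pays the limit: $15,695.
Out of pocket: $53,736 − $15,695 = $38,041.

$38,041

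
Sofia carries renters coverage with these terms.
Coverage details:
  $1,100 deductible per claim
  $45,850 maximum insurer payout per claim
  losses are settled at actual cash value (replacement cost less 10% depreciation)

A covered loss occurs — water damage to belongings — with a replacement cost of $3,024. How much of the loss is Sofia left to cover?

$1,402.40

At 10% depreciation, ACV = $3,024 − $302.40 = $2,721.60.
After the deductible, $2,721.60 − $1,100 = $1,621.60 remains.
That's under the $45,850 cap, so the insurer reimburses the full $1,621.60.
Tenant's share is the uncovered remainder: $3,024 − $1,621.60 = $1,402.40.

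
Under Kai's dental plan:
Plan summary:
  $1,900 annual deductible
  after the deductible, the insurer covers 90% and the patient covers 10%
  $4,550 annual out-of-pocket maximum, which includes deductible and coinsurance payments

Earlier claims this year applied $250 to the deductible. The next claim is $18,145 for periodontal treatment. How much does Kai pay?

$3,299.50

Remaining deductible: $1,900 − $250 = $1,650.
The remaining $16,495 (= $18,145 − $1,650) moves to coinsurance.
10% of $16,495 = $1,649.50 falls to the patient.
Patient responsibility before any cap: $1,650 + $1,649.50 = $3,299.50.
Total out-of-pocket so far would be $250 + $3,299.50 = $3,549.50, below the $4,550 cap — no reduction.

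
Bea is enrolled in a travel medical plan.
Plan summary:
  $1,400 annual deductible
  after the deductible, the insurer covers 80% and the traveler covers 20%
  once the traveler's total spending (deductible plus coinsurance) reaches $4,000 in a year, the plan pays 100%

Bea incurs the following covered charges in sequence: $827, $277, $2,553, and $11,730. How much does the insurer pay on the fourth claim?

Claim 1 — $827: entire amount goes to the deductible. Traveler owes $827 (running OOP $827). Insurer: $827 − $827 = $0.
Claim 2 — $277: fully absorbed by the deductible. Traveler owes $277 (running OOP $1,104). Plan pays $277 − $277 = $0.
Claim 3 — $2,553: $296 finishes the deductible; $2,257 goes to coinsurance; traveler's 20% is $451.40. Traveler owes $747.40 (running OOP $1,851.40). Insurer: $2,553 − $747.40 = $1,805.60.
Claim 4 — $11,730: deductible met; 20% of $11,730 = $2,346. OOP would hit $4,197.40 > $4,000, so the cap limits the traveler to $4,000 − $1,851.40 = $2,148.60. Plan pays $11,730 − $2,148.60 = $9,581.40.

$9,581.40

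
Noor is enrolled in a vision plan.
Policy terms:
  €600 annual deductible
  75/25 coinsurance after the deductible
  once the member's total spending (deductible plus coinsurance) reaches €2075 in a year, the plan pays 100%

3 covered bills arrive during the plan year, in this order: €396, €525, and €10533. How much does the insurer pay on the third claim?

#1 (€396): all of it applies to the deductible. Member pays €396; OOP now €396. Plan pays €396 − €396 = €0.
#2 (€525): €204 to deductible, leaving €321; 25% of €321 = €80.25. Member pays €284.25; OOP now €680.25. Plan pays €525 − €284.25 = €240.75.
#3 (€10533): 25% coinsurance on €10533 = €2633.25. OOP would hit €3313.50 > €2075, so the cap limits the member to €2075 − €680.25 = €1394.75. Insurer: €10533 − €1394.75 = €9138.25.

€9138.25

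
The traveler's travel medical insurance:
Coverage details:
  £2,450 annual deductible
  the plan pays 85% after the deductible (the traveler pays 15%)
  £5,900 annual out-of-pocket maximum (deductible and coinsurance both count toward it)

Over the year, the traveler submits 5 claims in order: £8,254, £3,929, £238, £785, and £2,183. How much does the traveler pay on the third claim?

Claim 1 (£8,254): £2,450 to deductible, leaving £5,804; 15% of £5,804 = £870.60. Traveler pays £3,320.60; OOP now £3,320.60.
Claim 2 (£3,929): 15% coinsurance on £3,929 = £589.35. Cost to traveler: £589.35. OOP to date £3,909.95.
Claim 3 (£238): deductible met; 15% of £238 = £35.70. Cost to traveler: £35.70. OOP to date £3,945.65.

£35.70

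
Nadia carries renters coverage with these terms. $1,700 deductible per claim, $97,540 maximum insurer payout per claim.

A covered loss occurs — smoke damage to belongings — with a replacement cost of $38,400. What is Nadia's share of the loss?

After the deductible, $38,400 − $1,700 = $36,700 remains.
That's under the $97,540 cap, so the insurer reimburses the full $36,700.
The tenant bears the rest of the original loss: $38,400 − $36,700 = $1,700.

$1,700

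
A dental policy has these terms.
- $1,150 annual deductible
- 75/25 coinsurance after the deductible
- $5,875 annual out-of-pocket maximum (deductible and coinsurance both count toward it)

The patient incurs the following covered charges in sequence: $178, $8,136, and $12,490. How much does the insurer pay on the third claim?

$9,556

#1 ($178): fully absorbed by the deductible. Patient pays $178; OOP now $178. Plan pays $178 − $178 = $0.
#2 ($8,136): deductible takes $972, $7,164 remains; patient's 25% is $1,791. Patient owes $2,763 (running OOP $2,941). Plan pays $8,136 − $2,763 = $5,373.
#3 ($12,490): deductible already satisfied, so patient's share is 25% × $12,490 = $3,122.50. Adding that to $2,941 gives $6,063.50, past the $5,875 cap; patient pays only $5,875 − $2,941 = $2,934. Insurer: $12,490 − $2,934 = $9,556.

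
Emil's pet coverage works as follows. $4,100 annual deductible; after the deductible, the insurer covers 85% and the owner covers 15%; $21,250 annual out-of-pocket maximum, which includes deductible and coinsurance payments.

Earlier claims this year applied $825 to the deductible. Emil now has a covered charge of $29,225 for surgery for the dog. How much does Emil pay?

$7,167.50

Remaining deductible: $4,100 − $825 = $3,275.
After the $3,275 deductible portion, $29,225 − $3,275 = $25,950 is subject to coinsurance.
15% of $25,950 = $3,892.50 falls to the owner.
That puts the owner's cost at $3,275 + $3,892.50 = $7,167.50 before any cap.
Cumulative spending $825 + $7,167.50 = $7,992.50 stays under the $21,250 maximum.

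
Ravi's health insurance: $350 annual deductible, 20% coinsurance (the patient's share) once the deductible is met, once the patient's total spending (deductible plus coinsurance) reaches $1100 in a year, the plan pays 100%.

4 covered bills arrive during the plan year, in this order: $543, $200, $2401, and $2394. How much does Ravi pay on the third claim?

Claim 1 ($543): deductible takes $350, $193 remains; patient's 20% is $38.60. Patient pays $388.60; OOP now $388.60.
Claim 2 ($200): deductible met; 20% of $200 = $40. Cost to patient: $40. OOP to date $428.60.
Claim 3 ($2401): deductible met; 20% of $2401 = $480.20. Cost to patient: $480.20. OOP to date $908.80.

$480.20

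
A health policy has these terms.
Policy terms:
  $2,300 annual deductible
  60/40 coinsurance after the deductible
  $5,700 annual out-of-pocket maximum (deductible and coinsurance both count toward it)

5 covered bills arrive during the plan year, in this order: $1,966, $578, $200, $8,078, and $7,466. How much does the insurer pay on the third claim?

Claim 1 ($1,966): all of it applies to the deductible. Patient owes $1,966 (running OOP $1,966). Plan pays $1,966 − $1,966 = $0.
Claim 2 ($578): $334 to deductible, leaving $244; 40% of $244 = $97.60. Patient pays $431.60; OOP now $2,397.60. Insurer: $578 − $431.60 = $146.40.
Claim 3 ($200): deductible met; 40% of $200 = $80. Patient pays $80; OOP now $2,477.60. Plan pays $200 − $80 = $120.

$120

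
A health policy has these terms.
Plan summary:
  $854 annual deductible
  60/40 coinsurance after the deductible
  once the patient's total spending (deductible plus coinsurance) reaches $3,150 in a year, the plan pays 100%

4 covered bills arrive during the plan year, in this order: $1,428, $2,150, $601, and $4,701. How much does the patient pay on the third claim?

#1 ($1,428): $854 finishes the deductible; $574 goes to coinsurance; coinsurance $574 × 40% = $229.60. Cost to patient: $1,083.60. OOP to date $1,083.60.
#2 ($2,150): deductible already satisfied, so patient's share is 40% × $2,150 = $860. Patient owes $860 (running OOP $1,943.60).
#3 ($601): deductible already satisfied, so patient's share is 40% × $601 = $240.40. Patient owes $240.40 (running OOP $2,184).

$240.40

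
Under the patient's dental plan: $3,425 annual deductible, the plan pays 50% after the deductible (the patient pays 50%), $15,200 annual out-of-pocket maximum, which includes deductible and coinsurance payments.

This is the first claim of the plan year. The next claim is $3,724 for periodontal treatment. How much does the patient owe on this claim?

Deductible not yet touched, so the first $3,425 of the bill goes to the deductible.
The remaining $299 (= $3,724 − $3,425) moves to coinsurance.
Patient's 50% share of $299 is $149.50.
Patient responsibility before any cap: $3,425 + $149.50 = $3,574.50.
Year-to-date out-of-pocket becomes $0 + $3,574.50 = $3,574.50, still under the $15,200 maximum, so no cap applies.

$3,574.50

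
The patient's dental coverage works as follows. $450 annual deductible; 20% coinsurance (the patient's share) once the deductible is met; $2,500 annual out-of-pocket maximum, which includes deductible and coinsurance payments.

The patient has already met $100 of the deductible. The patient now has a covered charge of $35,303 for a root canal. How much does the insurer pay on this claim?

Remaining deductible: $450 − $100 = $350.
After the $350 deductible portion, $35,303 − $350 = $34,953 is subject to coinsurance.
20% of $34,953 = $6,990.60 falls to the patient.
So the patient owes $350 + $6,990.60 = $7,340.60 before any cap.
Year-to-date out-of-pocket would reach $100 + $7,340.60 = $7,440.60, above the $2,500 maximum, so the patient pays only $2,500 − $100 = $2,400.
The insurer covers the remainder: $35,303 − $2,400 = $32,903.

$32,903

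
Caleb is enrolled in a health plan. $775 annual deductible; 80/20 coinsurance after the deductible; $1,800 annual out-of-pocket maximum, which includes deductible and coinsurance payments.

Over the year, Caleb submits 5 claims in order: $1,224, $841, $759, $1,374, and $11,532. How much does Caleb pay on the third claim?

$151.80

Bill 1, $1,224: $775 finishes the deductible; $449 goes to coinsurance; patient's 20% is $89.80. Patient owes $864.80 (running OOP $864.80).
Bill 2, $841: deductible met; 20% of $841 = $168.20. Patient pays $168.20; OOP now $1,033.
Bill 3, $759: deductible met; 20% of $759 = $151.80. Patient owes $151.80 (running OOP $1,184.80).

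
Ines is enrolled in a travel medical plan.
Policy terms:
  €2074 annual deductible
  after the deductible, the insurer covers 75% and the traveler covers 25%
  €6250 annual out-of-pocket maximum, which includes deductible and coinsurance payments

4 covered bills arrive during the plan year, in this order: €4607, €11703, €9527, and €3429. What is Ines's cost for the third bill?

€617

Claim 1 (€4607): deductible takes €2074, €2533 remains; traveler's 25% is €633.25. Traveler pays €2707.25; OOP now €2707.25.
Claim 2 (€11703): deductible met; 25% of €11703 = €2925.75. Traveler pays €2925.75; OOP now €5633.
Claim 3 (€9527): deductible already satisfied, so traveler's share is 25% × €9527 = €2381.75. Adding that to €5633 gives €8014.75, past the €6250 cap; traveler pays only €6250 − €5633 = €617.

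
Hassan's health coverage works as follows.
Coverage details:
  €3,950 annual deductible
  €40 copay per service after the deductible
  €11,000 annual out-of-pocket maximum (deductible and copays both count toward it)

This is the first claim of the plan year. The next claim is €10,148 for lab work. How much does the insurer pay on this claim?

€6,158

Nothing has been paid toward the €3,950 deductible, so the first €3,950 of this charge is applied there.
The remaining €6,198 (= €10,148 − €3,950) moves to the copay.
Copay on this service: €40.
That puts the patient's cost at €3,950 + €40 = €3,990 before any cap.
Cumulative spending €0 + €3,990 = €3,990 stays under the €11,000 maximum.
Insurer pays the balance: €10,148 − €3,990 = €6,158.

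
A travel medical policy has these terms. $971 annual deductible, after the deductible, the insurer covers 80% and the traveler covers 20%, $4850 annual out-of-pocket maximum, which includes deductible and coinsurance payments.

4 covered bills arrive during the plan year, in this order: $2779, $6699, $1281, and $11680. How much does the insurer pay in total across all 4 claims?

Claim 1 — $2779: $971 finishes the deductible; $1808 goes to coinsurance; traveler's 20% is $361.60. Traveler owes $1332.60 (running OOP $1332.60). Insurer: $2779 − $1332.60 = $1446.40.
Claim 2 — $6699: deductible already satisfied, so traveler's share is 20% × $6699 = $1339.80. Cost to traveler: $1339.80. OOP to date $2672.40. Insurer: $6699 − $1339.80 = $5359.20.
Claim 3 — $1281: deductible met; 20% of $1281 = $256.20. Traveler owes $256.20 (running OOP $2928.60). Plan pays $1281 − $256.20 = $1024.80.
Claim 4 — $11680: 20% coinsurance on $11680 = $2336. That would push OOP to $5264.60, over the $4850 cap, so traveler pays $4850 − $2928.60 = $1921.40. Plan pays $11680 − $1921.40 = $9758.60.
Insurer total = bills − traveler's total = $22439 − $4850 = $17589.

$17589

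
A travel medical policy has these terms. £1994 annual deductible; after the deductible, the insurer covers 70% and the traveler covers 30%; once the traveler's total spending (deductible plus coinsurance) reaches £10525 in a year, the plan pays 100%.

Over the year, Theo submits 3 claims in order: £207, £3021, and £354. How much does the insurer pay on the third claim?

£247.80

Claim 1 — £207: all of it applies to the deductible. Traveler pays £207; OOP now £207. Plan pays £207 − £207 = £0.
Claim 2 — £3021: deductible takes £1787, £1234 remains; coinsurance £1234 × 30% = £370.20. Cost to traveler: £2157.20. OOP to date £2364.20. Plan pays £3021 − £2157.20 = £863.80.
Claim 3 — £354: 30% coinsurance on £354 = £106.20. Traveler owes £106.20 (running OOP £2470.40). Insurer: £354 − £106.20 = £247.80.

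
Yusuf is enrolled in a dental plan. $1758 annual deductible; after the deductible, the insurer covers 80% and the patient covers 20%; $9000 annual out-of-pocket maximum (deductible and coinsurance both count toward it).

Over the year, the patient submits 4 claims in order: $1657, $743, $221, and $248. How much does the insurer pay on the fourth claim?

Claim 1 ($1657): all of it applies to the deductible. Patient pays $1657; OOP now $1657. Insurer: $1657 − $1657 = $0.
Claim 2 ($743): deductible takes $101, $642 remains; 20% of $642 = $128.40. Patient pays $229.40; OOP now $1886.40. Plan pays $743 − $229.40 = $513.60.
Claim 3 ($221): 20% coinsurance on $221 = $44.20. Patient pays $44.20; OOP now $1930.60. Insurer: $221 − $44.20 = $176.80.
Claim 4 ($248): deductible already satisfied, so patient's share is 20% × $248 = $49.60. Patient owes $49.60 (running OOP $1980.20). Insurer: $248 − $49.60 = $198.40.

$198.40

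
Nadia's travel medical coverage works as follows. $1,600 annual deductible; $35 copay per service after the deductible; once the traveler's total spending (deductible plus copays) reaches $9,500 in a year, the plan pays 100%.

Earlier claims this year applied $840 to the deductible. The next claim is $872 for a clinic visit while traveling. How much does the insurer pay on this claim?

$840 of the $1,600 deductible is already met, leaving $760.
The remaining $112 (= $872 − $760) moves to the copay.
Copay on this service: $35.
That puts the traveler's cost at $760 + $35 = $795 before any cap.
Total out-of-pocket so far would be $840 + $795 = $1,635, below the $9,500 cap — no reduction.
Insurer pays the balance: $872 − $795 = $77.

$77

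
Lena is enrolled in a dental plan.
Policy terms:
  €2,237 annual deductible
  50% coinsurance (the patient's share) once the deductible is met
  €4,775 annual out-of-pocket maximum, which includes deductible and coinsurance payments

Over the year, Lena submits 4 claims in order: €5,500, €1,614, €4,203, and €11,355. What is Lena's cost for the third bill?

€99.50

Bill 1, €5,500: deductible takes €2,237, €3,263 remains; coinsurance €3,263 × 50% = €1,631.50. Cost to patient: €3,868.50. OOP to date €3,868.50.
Bill 2, €1,614: deductible already satisfied, so patient's share is 50% × €1,614 = €807. Cost to patient: €807. OOP to date €4,675.50.
Bill 3, €4,203: 50% coinsurance on €4,203 = €2,101.50. OOP would hit €6,777 > €4,775, so the cap limits the patient to €4,775 − €4,675.50 = €99.50.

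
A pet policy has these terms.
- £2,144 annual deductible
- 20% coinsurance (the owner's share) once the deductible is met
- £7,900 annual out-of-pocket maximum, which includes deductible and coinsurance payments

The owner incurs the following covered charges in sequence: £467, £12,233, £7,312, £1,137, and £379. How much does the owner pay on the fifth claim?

£75.80

#1 (£467): entire amount goes to the deductible. Owner pays £467; OOP now £467.
#2 (£12,233): £1,677 finishes the deductible; £10,556 goes to coinsurance; coinsurance £10,556 × 20% = £2,111.20. Cost to owner: £3,788.20. OOP to date £4,255.20.
#3 (£7,312): deductible already satisfied, so owner's share is 20% × £7,312 = £1,462.40. Cost to owner: £1,462.40. OOP to date £5,717.60.
#4 (£1,137): deductible met; 20% of £1,137 = £227.40. Cost to owner: £227.40. OOP to date £5,945.
#5 (£379): 20% coinsurance on £379 = £75.80. Owner owes £75.80 (running OOP £6,020.80).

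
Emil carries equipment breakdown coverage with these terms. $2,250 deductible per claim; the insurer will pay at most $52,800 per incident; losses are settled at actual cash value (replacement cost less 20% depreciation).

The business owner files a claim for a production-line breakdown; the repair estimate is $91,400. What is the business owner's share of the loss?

Depreciate 20%: the covered value is $91,400 × 0.8 = $73,120.
Less the $2,250 deductible: $73,120 − $2,250 = $70,870.
Since $70,870 > $52,800, the payout is capped at $52,800.
Business owner's share is the uncovered remainder: $91,400 − $52,800 = $38,600.

$38,600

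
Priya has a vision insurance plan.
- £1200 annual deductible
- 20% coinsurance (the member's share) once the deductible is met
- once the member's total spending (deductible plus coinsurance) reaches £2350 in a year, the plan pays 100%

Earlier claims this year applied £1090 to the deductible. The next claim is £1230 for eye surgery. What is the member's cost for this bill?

£334

Remaining deductible: £1200 − £1090 = £110.
That leaves £1230 − £110 = £1120 for coinsurance.
Coinsurance: £1120 × 20% = £224.
So the member owes £110 + £224 = £334 before any cap.
Year-to-date out-of-pocket becomes £1090 + £334 = £1424, still under the £2350 maximum, so no cap applies.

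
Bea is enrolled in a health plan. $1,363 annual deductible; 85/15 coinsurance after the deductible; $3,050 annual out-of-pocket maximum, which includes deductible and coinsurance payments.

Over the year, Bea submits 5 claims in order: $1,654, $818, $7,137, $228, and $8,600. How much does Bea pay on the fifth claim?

$415.90

#1 ($1,654): $1,363 finishes the deductible; $291 goes to coinsurance; 15% of $291 = $43.65. Patient owes $1,406.65 (running OOP $1,406.65).
#2 ($818): deductible met; 15% of $818 = $122.70. Patient owes $122.70 (running OOP $1,529.35).
#3 ($7,137): 15% coinsurance on $7,137 = $1,070.55. Cost to patient: $1,070.55. OOP to date $2,599.90.
#4 ($228): 15% coinsurance on $228 = $34.20. Patient pays $34.20; OOP now $2,634.10.
#5 ($8,600): deductible met; 15% of $8,600 = $1,290. That would push OOP to $3,924.10, over the $3,050 cap, so patient pays $3,050 − $2,634.10 = $415.90.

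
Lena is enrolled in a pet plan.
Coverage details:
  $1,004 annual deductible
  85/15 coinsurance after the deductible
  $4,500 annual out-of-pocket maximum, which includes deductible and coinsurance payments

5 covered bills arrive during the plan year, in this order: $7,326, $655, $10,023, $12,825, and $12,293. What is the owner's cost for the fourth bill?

Claim 1 ($7,326): deductible takes $1,004, $6,322 remains; owner's 15% is $948.30. Owner pays $1,952.30; OOP now $1,952.30.
Claim 2 ($655): deductible already satisfied, so owner's share is 15% × $655 = $98.25. Owner pays $98.25; OOP now $2,050.55.
Claim 3 ($10,023): deductible already satisfied, so owner's share is 15% × $10,023 = $1,503.45. Owner owes $1,503.45 (running OOP $3,554).
Claim 4 ($12,825): 15% coinsurance on $12,825 = $1,923.75. OOP would hit $5,477.75 > $4,500, so the cap limits the owner to $4,500 − $3,554 = $946.

$946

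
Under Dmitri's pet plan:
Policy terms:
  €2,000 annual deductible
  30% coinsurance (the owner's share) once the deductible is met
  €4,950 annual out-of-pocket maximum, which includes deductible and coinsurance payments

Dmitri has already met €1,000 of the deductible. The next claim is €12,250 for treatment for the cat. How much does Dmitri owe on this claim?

€3,950

Remaining deductible: €2,000 − €1,000 = €1,000.
After the €1,000 deductible portion, €12,250 − €1,000 = €11,250 is subject to coinsurance.
Owner's 30% share of €11,250 is €3,375.
Owner responsibility before any cap: €1,000 + €3,375 = €4,375.
That would bring total out-of-pocket to €5,375, past the €4,950 cap. The owner is capped at €4,950 − €1,000 = €3,950 on this claim.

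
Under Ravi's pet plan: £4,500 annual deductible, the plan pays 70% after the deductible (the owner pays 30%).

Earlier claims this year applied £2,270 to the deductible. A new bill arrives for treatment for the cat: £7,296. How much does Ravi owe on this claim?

£3,749.80

Deductible still to meet: £4,500 − £2,270 = £2,230.
That leaves £7,296 − £2,230 = £5,066 for coinsurance.
Coinsurance: £5,066 × 30% = £1,519.80.
Owner responsibility: £2,230 + £1,519.80 = £3,749.80.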